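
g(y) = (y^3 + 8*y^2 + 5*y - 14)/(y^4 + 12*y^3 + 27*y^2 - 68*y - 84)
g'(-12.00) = -0.02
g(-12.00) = -0.14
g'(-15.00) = -0.00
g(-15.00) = -0.10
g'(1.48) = -0.65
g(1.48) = -0.17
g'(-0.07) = -0.21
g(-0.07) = 0.18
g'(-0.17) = -0.25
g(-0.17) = 0.20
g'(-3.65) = -0.15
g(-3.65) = 0.22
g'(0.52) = -0.15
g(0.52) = 0.08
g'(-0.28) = -0.31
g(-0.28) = 0.23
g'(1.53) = -0.79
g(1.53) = -0.21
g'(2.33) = -1.55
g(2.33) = 0.63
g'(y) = (3*y^2 + 16*y + 5)/(y^4 + 12*y^3 + 27*y^2 - 68*y - 84) + (-4*y^3 - 36*y^2 - 54*y + 68)*(y^3 + 8*y^2 + 5*y - 14)/(y^4 + 12*y^3 + 27*y^2 - 68*y - 84)^2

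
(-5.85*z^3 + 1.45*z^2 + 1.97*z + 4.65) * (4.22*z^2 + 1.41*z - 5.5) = -24.687*z^5 - 2.1295*z^4 + 42.5329*z^3 + 14.4257*z^2 - 4.2785*z - 25.575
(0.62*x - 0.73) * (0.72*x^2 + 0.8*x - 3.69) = 0.4464*x^3 - 0.0296*x^2 - 2.8718*x + 2.6937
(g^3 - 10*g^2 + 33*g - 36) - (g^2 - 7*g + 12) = g^3 - 11*g^2 + 40*g - 48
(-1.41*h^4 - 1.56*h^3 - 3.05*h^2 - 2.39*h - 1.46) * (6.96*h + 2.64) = -9.8136*h^5 - 14.58*h^4 - 25.3464*h^3 - 24.6864*h^2 - 16.4712*h - 3.8544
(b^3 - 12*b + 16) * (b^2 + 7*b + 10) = b^5 + 7*b^4 - 2*b^3 - 68*b^2 - 8*b + 160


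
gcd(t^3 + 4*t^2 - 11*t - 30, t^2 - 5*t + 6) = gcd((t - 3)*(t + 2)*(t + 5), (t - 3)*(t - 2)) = t - 3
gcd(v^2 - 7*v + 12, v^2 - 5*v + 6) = v - 3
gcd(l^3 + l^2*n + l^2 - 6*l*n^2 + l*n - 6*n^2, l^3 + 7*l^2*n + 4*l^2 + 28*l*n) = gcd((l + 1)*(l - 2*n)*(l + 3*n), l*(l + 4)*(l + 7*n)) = 1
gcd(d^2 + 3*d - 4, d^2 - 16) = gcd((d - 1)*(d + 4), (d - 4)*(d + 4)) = d + 4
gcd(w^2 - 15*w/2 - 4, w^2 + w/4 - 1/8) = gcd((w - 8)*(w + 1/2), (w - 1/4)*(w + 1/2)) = w + 1/2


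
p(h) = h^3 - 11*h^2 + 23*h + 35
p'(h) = 3*h^2 - 22*h + 23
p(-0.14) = 31.56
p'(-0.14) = 26.14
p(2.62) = 37.74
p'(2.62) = -14.05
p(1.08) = 48.27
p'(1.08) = 2.74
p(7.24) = 4.43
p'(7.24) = 20.97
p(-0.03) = 34.30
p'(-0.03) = 23.66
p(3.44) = 24.66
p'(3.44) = -17.18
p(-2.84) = -141.95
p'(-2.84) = 109.68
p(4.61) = 5.23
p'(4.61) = -14.66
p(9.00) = 80.00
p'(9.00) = 68.00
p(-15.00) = -6160.00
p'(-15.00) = 1028.00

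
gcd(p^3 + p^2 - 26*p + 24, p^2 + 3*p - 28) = p - 4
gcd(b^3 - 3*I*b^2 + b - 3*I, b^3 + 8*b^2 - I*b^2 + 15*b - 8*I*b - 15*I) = b - I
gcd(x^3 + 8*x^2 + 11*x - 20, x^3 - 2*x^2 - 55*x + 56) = x - 1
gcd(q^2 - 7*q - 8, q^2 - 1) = q + 1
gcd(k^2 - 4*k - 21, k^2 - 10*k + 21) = k - 7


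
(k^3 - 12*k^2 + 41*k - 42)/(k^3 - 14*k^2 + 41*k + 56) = (k^2 - 5*k + 6)/(k^2 - 7*k - 8)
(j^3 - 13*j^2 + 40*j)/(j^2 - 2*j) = (j^2 - 13*j + 40)/(j - 2)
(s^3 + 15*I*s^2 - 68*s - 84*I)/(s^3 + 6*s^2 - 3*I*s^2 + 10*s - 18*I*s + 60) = (s^2 + 13*I*s - 42)/(s^2 + s*(6 - 5*I) - 30*I)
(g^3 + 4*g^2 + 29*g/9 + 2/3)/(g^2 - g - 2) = (g^3 + 4*g^2 + 29*g/9 + 2/3)/(g^2 - g - 2)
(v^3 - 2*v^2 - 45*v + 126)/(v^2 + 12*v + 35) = (v^2 - 9*v + 18)/(v + 5)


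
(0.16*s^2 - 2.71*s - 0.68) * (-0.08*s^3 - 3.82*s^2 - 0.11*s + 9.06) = -0.0128*s^5 - 0.3944*s^4 + 10.389*s^3 + 4.3453*s^2 - 24.4778*s - 6.1608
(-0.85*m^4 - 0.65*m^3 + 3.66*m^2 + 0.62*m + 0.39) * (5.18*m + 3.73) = -4.403*m^5 - 6.5375*m^4 + 16.5343*m^3 + 16.8634*m^2 + 4.3328*m + 1.4547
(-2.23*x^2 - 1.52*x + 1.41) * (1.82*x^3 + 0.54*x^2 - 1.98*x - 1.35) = -4.0586*x^5 - 3.9706*x^4 + 6.1608*x^3 + 6.7815*x^2 - 0.7398*x - 1.9035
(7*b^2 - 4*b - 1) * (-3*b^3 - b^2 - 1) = -21*b^5 + 5*b^4 + 7*b^3 - 6*b^2 + 4*b + 1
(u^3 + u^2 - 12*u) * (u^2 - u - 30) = u^5 - 43*u^3 - 18*u^2 + 360*u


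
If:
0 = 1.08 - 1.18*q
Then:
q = 0.92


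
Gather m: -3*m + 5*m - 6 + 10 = 2*m + 4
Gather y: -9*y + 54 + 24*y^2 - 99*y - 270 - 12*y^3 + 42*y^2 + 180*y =-12*y^3 + 66*y^2 + 72*y - 216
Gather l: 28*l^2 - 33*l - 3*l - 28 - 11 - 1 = 28*l^2 - 36*l - 40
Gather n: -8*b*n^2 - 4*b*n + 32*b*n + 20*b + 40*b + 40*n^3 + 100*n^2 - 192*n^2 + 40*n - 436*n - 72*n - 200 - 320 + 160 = 60*b + 40*n^3 + n^2*(-8*b - 92) + n*(28*b - 468) - 360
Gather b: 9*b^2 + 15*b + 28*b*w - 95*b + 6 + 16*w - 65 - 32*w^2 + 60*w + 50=9*b^2 + b*(28*w - 80) - 32*w^2 + 76*w - 9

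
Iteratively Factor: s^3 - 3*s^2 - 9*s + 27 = (s + 3)*(s^2 - 6*s + 9) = (s - 3)*(s + 3)*(s - 3)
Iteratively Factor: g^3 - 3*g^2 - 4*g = (g - 4)*(g^2 + g) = (g - 4)*(g + 1)*(g)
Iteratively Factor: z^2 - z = (z)*(z - 1)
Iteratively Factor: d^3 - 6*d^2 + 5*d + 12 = (d - 3)*(d^2 - 3*d - 4) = (d - 4)*(d - 3)*(d + 1)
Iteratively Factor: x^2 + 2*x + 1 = (x + 1)*(x + 1)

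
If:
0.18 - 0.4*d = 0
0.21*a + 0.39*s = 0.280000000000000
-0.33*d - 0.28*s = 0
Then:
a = 2.32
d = 0.45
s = -0.53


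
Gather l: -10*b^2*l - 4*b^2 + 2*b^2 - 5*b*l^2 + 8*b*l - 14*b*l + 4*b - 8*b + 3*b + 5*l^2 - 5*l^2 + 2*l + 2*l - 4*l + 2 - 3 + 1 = -2*b^2 - 5*b*l^2 - b + l*(-10*b^2 - 6*b)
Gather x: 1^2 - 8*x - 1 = -8*x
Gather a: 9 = 9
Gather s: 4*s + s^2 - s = s^2 + 3*s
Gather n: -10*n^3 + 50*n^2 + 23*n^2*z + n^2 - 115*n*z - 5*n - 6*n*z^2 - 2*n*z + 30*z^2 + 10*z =-10*n^3 + n^2*(23*z + 51) + n*(-6*z^2 - 117*z - 5) + 30*z^2 + 10*z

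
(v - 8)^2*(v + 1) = v^3 - 15*v^2 + 48*v + 64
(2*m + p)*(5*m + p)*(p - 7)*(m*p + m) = 10*m^3*p^2 - 60*m^3*p - 70*m^3 + 7*m^2*p^3 - 42*m^2*p^2 - 49*m^2*p + m*p^4 - 6*m*p^3 - 7*m*p^2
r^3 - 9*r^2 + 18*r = r*(r - 6)*(r - 3)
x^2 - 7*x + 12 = (x - 4)*(x - 3)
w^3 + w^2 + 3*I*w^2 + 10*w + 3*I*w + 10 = (w + 1)*(w - 2*I)*(w + 5*I)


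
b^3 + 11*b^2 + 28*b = b*(b + 4)*(b + 7)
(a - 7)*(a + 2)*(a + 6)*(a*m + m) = a^4*m + 2*a^3*m - 43*a^2*m - 128*a*m - 84*m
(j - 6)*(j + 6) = j^2 - 36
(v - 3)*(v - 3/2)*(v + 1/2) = v^3 - 4*v^2 + 9*v/4 + 9/4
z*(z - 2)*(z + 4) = z^3 + 2*z^2 - 8*z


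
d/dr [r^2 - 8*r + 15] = 2*r - 8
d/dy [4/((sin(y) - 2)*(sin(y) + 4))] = -8*(sin(y) + 1)*cos(y)/((sin(y) - 2)^2*(sin(y) + 4)^2)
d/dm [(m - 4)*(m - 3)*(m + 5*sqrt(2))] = 3*m^2 - 14*m + 10*sqrt(2)*m - 35*sqrt(2) + 12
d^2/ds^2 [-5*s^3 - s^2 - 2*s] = -30*s - 2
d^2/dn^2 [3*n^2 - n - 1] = 6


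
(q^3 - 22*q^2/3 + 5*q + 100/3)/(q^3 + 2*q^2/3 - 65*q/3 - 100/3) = (q - 4)/(q + 4)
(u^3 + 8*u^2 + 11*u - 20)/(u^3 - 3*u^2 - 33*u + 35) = (u + 4)/(u - 7)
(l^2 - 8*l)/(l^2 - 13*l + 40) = l/(l - 5)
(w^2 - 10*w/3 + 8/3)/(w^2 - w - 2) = (w - 4/3)/(w + 1)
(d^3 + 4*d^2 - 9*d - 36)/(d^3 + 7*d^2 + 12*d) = (d - 3)/d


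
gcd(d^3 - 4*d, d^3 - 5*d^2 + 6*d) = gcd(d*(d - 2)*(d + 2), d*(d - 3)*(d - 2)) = d^2 - 2*d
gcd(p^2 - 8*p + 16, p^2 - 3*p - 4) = p - 4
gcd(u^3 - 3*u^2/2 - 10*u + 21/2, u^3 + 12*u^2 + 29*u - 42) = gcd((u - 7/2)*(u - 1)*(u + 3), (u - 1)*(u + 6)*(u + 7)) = u - 1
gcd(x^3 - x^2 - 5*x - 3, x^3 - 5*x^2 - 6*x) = x + 1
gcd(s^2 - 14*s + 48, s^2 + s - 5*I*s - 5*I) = 1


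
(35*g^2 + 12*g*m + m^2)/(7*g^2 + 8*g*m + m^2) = (5*g + m)/(g + m)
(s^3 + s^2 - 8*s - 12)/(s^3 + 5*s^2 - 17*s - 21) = (s^2 + 4*s + 4)/(s^2 + 8*s + 7)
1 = 1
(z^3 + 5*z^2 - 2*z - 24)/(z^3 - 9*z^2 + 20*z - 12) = (z^2 + 7*z + 12)/(z^2 - 7*z + 6)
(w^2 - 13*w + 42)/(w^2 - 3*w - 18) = (w - 7)/(w + 3)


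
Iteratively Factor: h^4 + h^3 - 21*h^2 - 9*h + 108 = (h + 3)*(h^3 - 2*h^2 - 15*h + 36) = (h + 3)*(h + 4)*(h^2 - 6*h + 9) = (h - 3)*(h + 3)*(h + 4)*(h - 3)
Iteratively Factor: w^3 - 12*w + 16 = (w - 2)*(w^2 + 2*w - 8) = (w - 2)^2*(w + 4)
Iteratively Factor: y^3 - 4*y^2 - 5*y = (y - 5)*(y^2 + y) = y*(y - 5)*(y + 1)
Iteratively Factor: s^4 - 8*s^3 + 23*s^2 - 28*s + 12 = (s - 2)*(s^3 - 6*s^2 + 11*s - 6) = (s - 2)*(s - 1)*(s^2 - 5*s + 6) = (s - 2)^2*(s - 1)*(s - 3)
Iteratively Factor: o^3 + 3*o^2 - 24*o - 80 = (o + 4)*(o^2 - o - 20) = (o - 5)*(o + 4)*(o + 4)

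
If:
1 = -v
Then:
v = -1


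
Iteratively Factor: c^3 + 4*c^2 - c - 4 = (c + 1)*(c^2 + 3*c - 4) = (c + 1)*(c + 4)*(c - 1)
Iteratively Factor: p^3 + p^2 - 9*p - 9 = (p + 3)*(p^2 - 2*p - 3) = (p - 3)*(p + 3)*(p + 1)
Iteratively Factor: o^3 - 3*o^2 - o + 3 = (o - 1)*(o^2 - 2*o - 3) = (o - 1)*(o + 1)*(o - 3)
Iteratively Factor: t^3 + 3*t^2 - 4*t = (t)*(t^2 + 3*t - 4) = t*(t - 1)*(t + 4)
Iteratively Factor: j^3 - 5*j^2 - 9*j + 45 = (j - 5)*(j^2 - 9) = (j - 5)*(j - 3)*(j + 3)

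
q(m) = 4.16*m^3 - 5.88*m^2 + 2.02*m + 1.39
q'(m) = 12.48*m^2 - 11.76*m + 2.02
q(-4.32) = -452.46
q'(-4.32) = 285.73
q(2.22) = 22.41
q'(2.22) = 37.42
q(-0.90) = -8.22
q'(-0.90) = 22.71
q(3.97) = 177.03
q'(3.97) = 152.03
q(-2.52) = -107.61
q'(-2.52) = 110.91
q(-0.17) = 0.86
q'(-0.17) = 4.38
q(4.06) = 191.07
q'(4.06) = 159.99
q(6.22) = 787.54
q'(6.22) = 411.70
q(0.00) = 1.39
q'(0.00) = 2.02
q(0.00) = 1.39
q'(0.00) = 2.02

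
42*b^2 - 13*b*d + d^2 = (-7*b + d)*(-6*b + d)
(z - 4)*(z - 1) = z^2 - 5*z + 4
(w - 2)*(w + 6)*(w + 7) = w^3 + 11*w^2 + 16*w - 84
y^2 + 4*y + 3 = (y + 1)*(y + 3)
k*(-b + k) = -b*k + k^2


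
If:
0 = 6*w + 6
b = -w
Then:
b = 1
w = -1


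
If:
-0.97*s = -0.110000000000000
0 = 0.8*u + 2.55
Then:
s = 0.11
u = -3.19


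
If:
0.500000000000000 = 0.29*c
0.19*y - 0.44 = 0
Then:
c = 1.72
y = 2.32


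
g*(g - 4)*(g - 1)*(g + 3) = g^4 - 2*g^3 - 11*g^2 + 12*g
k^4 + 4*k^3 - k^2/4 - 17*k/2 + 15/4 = (k - 1)*(k - 1/2)*(k + 5/2)*(k + 3)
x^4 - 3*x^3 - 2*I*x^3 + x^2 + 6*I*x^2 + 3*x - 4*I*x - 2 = (x - 2)*(x - 1)*(x - I)^2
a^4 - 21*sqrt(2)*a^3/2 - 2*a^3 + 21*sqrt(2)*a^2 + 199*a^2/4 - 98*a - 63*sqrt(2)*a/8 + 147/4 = (a - 3/2)*(a - 1/2)*(a - 7*sqrt(2))*(a - 7*sqrt(2)/2)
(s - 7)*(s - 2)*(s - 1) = s^3 - 10*s^2 + 23*s - 14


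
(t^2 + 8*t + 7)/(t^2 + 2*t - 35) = (t + 1)/(t - 5)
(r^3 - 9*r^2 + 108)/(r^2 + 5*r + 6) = (r^2 - 12*r + 36)/(r + 2)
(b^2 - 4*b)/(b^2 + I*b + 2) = b*(b - 4)/(b^2 + I*b + 2)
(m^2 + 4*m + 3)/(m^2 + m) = (m + 3)/m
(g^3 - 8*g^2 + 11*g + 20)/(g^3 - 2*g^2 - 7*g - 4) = (g - 5)/(g + 1)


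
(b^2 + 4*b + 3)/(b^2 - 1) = (b + 3)/(b - 1)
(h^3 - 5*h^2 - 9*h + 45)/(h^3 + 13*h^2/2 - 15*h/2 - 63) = 2*(h^2 - 2*h - 15)/(2*h^2 + 19*h + 42)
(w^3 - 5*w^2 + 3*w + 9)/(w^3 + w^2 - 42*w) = (w^3 - 5*w^2 + 3*w + 9)/(w*(w^2 + w - 42))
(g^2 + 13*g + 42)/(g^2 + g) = (g^2 + 13*g + 42)/(g*(g + 1))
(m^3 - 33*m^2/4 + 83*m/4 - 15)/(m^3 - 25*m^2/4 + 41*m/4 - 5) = (m - 3)/(m - 1)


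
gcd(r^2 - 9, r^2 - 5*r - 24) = r + 3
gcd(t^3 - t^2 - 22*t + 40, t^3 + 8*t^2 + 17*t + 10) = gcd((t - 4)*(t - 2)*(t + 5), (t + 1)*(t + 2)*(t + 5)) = t + 5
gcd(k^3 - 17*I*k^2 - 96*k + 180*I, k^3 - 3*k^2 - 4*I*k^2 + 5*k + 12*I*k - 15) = k - 5*I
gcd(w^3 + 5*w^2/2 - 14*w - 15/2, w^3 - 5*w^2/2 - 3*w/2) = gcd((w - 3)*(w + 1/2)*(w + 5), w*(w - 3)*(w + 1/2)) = w^2 - 5*w/2 - 3/2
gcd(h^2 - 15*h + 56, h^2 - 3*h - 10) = 1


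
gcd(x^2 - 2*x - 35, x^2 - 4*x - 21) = x - 7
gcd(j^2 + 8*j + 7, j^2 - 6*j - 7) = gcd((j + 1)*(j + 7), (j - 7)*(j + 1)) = j + 1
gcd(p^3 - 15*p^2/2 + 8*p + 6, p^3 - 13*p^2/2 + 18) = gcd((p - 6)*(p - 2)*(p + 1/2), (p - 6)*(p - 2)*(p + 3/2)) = p^2 - 8*p + 12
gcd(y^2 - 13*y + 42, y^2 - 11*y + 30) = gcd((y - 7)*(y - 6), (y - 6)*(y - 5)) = y - 6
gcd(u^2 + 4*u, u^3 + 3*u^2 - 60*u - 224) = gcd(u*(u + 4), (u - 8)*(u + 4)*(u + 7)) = u + 4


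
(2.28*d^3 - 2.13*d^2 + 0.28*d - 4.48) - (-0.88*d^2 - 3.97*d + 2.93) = 2.28*d^3 - 1.25*d^2 + 4.25*d - 7.41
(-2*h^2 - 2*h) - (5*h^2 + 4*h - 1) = -7*h^2 - 6*h + 1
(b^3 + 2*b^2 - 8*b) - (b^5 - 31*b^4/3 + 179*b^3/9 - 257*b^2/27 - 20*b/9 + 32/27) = -b^5 + 31*b^4/3 - 170*b^3/9 + 311*b^2/27 - 52*b/9 - 32/27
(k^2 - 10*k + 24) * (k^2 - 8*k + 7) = k^4 - 18*k^3 + 111*k^2 - 262*k + 168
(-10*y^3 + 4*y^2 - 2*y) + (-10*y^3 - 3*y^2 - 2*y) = -20*y^3 + y^2 - 4*y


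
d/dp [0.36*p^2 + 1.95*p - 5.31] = 0.72*p + 1.95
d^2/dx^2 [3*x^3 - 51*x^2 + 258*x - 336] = 18*x - 102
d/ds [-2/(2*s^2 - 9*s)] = 2*(4*s - 9)/(s^2*(2*s - 9)^2)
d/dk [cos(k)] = -sin(k)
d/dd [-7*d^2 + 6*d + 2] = 6 - 14*d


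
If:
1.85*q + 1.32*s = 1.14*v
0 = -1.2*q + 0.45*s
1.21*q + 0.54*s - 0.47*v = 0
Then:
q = 0.00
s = 0.00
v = 0.00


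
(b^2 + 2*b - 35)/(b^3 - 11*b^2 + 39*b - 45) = (b + 7)/(b^2 - 6*b + 9)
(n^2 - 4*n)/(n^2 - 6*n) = (n - 4)/(n - 6)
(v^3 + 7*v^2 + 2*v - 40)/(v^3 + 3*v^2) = (v^3 + 7*v^2 + 2*v - 40)/(v^2*(v + 3))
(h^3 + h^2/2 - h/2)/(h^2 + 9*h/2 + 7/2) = h*(2*h - 1)/(2*h + 7)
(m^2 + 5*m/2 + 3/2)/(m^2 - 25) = (2*m^2 + 5*m + 3)/(2*(m^2 - 25))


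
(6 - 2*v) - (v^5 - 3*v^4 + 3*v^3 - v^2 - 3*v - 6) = -v^5 + 3*v^4 - 3*v^3 + v^2 + v + 12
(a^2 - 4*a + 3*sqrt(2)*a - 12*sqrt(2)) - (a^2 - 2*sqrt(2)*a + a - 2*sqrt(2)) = -5*a + 5*sqrt(2)*a - 10*sqrt(2)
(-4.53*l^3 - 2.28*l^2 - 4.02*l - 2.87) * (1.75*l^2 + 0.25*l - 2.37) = -7.9275*l^5 - 5.1225*l^4 + 3.1311*l^3 - 0.6239*l^2 + 8.8099*l + 6.8019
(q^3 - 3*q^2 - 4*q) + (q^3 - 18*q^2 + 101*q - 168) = 2*q^3 - 21*q^2 + 97*q - 168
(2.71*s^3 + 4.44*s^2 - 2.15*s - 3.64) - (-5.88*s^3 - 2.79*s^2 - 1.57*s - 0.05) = 8.59*s^3 + 7.23*s^2 - 0.58*s - 3.59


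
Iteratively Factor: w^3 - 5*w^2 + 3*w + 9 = (w - 3)*(w^2 - 2*w - 3) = (w - 3)^2*(w + 1)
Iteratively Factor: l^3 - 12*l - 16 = (l + 2)*(l^2 - 2*l - 8) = (l - 4)*(l + 2)*(l + 2)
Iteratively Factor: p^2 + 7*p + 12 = (p + 3)*(p + 4)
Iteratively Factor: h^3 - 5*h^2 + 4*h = (h - 4)*(h^2 - h) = h*(h - 4)*(h - 1)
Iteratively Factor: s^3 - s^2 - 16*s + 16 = (s - 4)*(s^2 + 3*s - 4) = (s - 4)*(s - 1)*(s + 4)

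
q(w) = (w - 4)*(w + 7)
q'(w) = 2*w + 3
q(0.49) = -26.29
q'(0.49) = 3.98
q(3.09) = -9.18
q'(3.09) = 9.18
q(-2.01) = -29.99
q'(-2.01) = -1.02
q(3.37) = -6.53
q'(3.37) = 9.74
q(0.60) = -25.84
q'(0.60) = 4.20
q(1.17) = -23.12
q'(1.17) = 5.34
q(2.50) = -14.25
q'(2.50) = 8.00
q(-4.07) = -23.65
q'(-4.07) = -5.14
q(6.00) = 26.00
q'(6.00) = 15.00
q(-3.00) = -28.00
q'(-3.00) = -3.00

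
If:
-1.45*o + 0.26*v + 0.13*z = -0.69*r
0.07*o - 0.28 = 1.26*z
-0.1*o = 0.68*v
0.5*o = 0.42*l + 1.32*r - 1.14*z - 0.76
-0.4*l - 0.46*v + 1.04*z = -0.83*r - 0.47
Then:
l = 0.87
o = 0.04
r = 0.12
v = -0.01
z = -0.22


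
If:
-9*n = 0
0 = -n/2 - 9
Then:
No Solution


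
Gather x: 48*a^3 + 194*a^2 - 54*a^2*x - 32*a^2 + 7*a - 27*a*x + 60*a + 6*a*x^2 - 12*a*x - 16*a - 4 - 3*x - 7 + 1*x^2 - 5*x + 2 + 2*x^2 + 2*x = 48*a^3 + 162*a^2 + 51*a + x^2*(6*a + 3) + x*(-54*a^2 - 39*a - 6) - 9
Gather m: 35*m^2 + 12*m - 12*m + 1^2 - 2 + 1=35*m^2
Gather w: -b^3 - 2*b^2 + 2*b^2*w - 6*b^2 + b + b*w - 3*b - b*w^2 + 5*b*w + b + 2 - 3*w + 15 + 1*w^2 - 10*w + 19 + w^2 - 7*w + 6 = -b^3 - 8*b^2 - b + w^2*(2 - b) + w*(2*b^2 + 6*b - 20) + 42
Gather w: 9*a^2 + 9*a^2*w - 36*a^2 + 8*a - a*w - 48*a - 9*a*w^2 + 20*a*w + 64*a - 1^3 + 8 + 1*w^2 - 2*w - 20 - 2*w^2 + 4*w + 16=-27*a^2 + 24*a + w^2*(-9*a - 1) + w*(9*a^2 + 19*a + 2) + 3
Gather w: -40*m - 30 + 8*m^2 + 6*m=8*m^2 - 34*m - 30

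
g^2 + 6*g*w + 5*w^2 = (g + w)*(g + 5*w)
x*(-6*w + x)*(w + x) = -6*w^2*x - 5*w*x^2 + x^3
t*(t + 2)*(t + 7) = t^3 + 9*t^2 + 14*t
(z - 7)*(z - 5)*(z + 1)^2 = z^4 - 10*z^3 + 12*z^2 + 58*z + 35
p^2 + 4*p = p*(p + 4)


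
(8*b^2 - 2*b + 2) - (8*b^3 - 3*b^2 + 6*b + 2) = -8*b^3 + 11*b^2 - 8*b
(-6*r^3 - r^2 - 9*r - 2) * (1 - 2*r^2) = 12*r^5 + 2*r^4 + 12*r^3 + 3*r^2 - 9*r - 2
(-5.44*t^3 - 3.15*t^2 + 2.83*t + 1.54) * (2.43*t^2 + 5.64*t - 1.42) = -13.2192*t^5 - 38.3361*t^4 - 3.1643*t^3 + 24.1764*t^2 + 4.667*t - 2.1868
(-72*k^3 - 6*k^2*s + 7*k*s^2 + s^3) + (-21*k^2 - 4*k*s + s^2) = -72*k^3 - 6*k^2*s - 21*k^2 + 7*k*s^2 - 4*k*s + s^3 + s^2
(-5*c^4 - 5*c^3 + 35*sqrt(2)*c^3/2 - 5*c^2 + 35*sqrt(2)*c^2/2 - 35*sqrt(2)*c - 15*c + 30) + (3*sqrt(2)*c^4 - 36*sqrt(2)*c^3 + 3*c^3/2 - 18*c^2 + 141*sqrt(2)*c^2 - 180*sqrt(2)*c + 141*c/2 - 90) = -5*c^4 + 3*sqrt(2)*c^4 - 37*sqrt(2)*c^3/2 - 7*c^3/2 - 23*c^2 + 317*sqrt(2)*c^2/2 - 215*sqrt(2)*c + 111*c/2 - 60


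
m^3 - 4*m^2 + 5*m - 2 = (m - 2)*(m - 1)^2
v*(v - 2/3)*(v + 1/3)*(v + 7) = v^4 + 20*v^3/3 - 23*v^2/9 - 14*v/9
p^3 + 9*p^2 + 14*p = p*(p + 2)*(p + 7)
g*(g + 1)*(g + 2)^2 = g^4 + 5*g^3 + 8*g^2 + 4*g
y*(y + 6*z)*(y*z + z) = y^3*z + 6*y^2*z^2 + y^2*z + 6*y*z^2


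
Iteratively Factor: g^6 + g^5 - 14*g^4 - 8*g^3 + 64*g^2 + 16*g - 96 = (g - 2)*(g^5 + 3*g^4 - 8*g^3 - 24*g^2 + 16*g + 48) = (g - 2)*(g + 2)*(g^4 + g^3 - 10*g^2 - 4*g + 24) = (g - 2)*(g + 2)*(g + 3)*(g^3 - 2*g^2 - 4*g + 8) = (g - 2)^2*(g + 2)*(g + 3)*(g^2 - 4) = (g - 2)^2*(g + 2)^2*(g + 3)*(g - 2)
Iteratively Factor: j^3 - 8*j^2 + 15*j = (j - 3)*(j^2 - 5*j) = j*(j - 3)*(j - 5)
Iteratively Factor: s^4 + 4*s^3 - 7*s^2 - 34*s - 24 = (s - 3)*(s^3 + 7*s^2 + 14*s + 8) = (s - 3)*(s + 2)*(s^2 + 5*s + 4) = (s - 3)*(s + 1)*(s + 2)*(s + 4)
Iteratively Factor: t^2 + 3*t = (t + 3)*(t)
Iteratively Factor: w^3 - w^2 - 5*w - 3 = (w - 3)*(w^2 + 2*w + 1) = (w - 3)*(w + 1)*(w + 1)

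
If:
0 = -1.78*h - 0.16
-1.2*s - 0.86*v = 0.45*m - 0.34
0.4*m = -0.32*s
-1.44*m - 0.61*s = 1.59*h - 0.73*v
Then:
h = -0.09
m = -2.02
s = 2.52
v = -2.07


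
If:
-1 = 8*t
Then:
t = -1/8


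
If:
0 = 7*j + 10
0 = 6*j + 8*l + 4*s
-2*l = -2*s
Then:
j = -10/7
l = 5/7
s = 5/7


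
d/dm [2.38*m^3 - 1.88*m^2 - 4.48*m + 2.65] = 7.14*m^2 - 3.76*m - 4.48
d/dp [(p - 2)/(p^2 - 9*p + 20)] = (p^2 - 9*p - (p - 2)*(2*p - 9) + 20)/(p^2 - 9*p + 20)^2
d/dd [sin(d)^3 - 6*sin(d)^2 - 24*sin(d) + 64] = 3*(sin(d)^2 - 4*sin(d) - 8)*cos(d)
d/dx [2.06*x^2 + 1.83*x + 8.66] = 4.12*x + 1.83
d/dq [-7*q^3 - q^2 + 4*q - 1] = -21*q^2 - 2*q + 4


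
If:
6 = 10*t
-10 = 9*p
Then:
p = -10/9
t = 3/5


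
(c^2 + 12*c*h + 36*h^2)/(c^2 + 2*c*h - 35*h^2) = (c^2 + 12*c*h + 36*h^2)/(c^2 + 2*c*h - 35*h^2)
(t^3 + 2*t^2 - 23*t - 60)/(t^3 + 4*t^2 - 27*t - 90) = (t + 4)/(t + 6)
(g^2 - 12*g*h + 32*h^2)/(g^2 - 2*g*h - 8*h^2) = (g - 8*h)/(g + 2*h)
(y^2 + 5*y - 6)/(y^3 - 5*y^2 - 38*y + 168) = (y - 1)/(y^2 - 11*y + 28)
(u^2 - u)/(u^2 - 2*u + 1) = u/(u - 1)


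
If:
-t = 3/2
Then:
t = -3/2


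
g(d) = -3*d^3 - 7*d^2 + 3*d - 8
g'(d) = -9*d^2 - 14*d + 3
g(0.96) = -14.23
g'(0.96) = -18.73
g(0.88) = -12.83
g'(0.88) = -16.29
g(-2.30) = -15.43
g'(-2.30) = -12.41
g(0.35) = -7.94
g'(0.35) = -3.00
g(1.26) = -21.33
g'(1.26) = -28.93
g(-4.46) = 105.53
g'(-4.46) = -113.58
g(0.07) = -7.83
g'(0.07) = 1.98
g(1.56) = -31.74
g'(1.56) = -40.74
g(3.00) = -143.00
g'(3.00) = -120.00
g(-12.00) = 4132.00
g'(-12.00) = -1125.00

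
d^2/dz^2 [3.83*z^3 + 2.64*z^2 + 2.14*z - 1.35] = 22.98*z + 5.28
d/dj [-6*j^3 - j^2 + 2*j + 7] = -18*j^2 - 2*j + 2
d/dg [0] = 0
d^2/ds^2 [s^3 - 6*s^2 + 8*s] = 6*s - 12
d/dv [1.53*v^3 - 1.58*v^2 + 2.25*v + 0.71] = 4.59*v^2 - 3.16*v + 2.25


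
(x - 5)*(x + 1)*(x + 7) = x^3 + 3*x^2 - 33*x - 35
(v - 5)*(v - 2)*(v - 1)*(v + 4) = v^4 - 4*v^3 - 15*v^2 + 58*v - 40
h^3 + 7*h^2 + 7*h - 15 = (h - 1)*(h + 3)*(h + 5)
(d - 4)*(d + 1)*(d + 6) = d^3 + 3*d^2 - 22*d - 24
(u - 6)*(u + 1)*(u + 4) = u^3 - u^2 - 26*u - 24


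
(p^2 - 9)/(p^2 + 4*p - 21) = (p + 3)/(p + 7)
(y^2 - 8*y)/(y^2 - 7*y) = (y - 8)/(y - 7)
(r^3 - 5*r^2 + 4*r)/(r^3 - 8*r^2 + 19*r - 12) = r/(r - 3)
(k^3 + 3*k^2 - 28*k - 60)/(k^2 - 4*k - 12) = (k^2 + k - 30)/(k - 6)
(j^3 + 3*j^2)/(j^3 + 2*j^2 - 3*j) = j/(j - 1)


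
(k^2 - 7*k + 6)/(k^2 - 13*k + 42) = (k - 1)/(k - 7)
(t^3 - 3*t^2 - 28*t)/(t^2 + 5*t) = (t^2 - 3*t - 28)/(t + 5)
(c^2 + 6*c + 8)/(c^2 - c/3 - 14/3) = 3*(c + 4)/(3*c - 7)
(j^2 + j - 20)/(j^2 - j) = (j^2 + j - 20)/(j*(j - 1))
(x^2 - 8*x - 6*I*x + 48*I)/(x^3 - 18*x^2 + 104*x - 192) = (x - 6*I)/(x^2 - 10*x + 24)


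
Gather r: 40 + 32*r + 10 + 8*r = 40*r + 50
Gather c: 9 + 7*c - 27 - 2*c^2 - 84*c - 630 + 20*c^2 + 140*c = 18*c^2 + 63*c - 648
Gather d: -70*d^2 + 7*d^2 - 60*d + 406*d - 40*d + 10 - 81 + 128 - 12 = -63*d^2 + 306*d + 45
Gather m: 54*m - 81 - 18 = 54*m - 99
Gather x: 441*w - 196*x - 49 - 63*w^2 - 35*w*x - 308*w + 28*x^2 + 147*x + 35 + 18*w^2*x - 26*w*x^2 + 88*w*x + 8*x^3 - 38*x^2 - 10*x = -63*w^2 + 133*w + 8*x^3 + x^2*(-26*w - 10) + x*(18*w^2 + 53*w - 59) - 14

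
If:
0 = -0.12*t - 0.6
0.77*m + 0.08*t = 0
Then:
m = 0.52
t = -5.00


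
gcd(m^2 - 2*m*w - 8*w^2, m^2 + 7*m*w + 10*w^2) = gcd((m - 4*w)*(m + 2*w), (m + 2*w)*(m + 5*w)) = m + 2*w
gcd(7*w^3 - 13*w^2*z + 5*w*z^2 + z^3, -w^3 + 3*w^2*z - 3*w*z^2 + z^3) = w^2 - 2*w*z + z^2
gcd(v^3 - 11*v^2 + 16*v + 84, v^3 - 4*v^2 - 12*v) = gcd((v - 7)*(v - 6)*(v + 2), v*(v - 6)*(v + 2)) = v^2 - 4*v - 12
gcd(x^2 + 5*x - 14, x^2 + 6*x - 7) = x + 7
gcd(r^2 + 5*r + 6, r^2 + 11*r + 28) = 1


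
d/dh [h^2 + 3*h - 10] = 2*h + 3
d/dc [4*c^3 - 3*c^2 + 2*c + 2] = 12*c^2 - 6*c + 2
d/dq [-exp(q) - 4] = -exp(q)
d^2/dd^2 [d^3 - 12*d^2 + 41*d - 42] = 6*d - 24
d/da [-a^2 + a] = 1 - 2*a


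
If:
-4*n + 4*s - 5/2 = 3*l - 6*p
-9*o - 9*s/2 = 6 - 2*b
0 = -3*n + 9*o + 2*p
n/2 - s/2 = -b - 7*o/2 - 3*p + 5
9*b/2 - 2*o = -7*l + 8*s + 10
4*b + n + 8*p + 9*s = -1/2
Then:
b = -59025/48239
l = 54333/96478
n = 59143/96478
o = -23797/96478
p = 195801/96478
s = -66755/48239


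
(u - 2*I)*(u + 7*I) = u^2 + 5*I*u + 14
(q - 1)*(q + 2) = q^2 + q - 2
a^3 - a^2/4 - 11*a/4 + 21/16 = (a - 3/2)*(a - 1/2)*(a + 7/4)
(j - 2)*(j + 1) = j^2 - j - 2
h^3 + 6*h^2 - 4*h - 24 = (h - 2)*(h + 2)*(h + 6)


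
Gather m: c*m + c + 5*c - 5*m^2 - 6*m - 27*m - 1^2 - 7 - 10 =6*c - 5*m^2 + m*(c - 33) - 18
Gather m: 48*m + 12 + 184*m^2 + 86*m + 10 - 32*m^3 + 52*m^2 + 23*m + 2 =-32*m^3 + 236*m^2 + 157*m + 24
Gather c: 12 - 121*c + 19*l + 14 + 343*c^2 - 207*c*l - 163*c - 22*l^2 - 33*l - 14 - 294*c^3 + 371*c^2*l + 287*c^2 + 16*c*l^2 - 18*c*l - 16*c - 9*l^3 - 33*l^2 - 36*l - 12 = -294*c^3 + c^2*(371*l + 630) + c*(16*l^2 - 225*l - 300) - 9*l^3 - 55*l^2 - 50*l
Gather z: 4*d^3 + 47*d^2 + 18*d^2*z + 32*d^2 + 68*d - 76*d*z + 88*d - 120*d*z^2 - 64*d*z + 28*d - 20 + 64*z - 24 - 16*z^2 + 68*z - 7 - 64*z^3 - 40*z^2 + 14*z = 4*d^3 + 79*d^2 + 184*d - 64*z^3 + z^2*(-120*d - 56) + z*(18*d^2 - 140*d + 146) - 51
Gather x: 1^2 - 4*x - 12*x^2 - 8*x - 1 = -12*x^2 - 12*x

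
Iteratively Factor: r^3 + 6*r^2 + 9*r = (r + 3)*(r^2 + 3*r) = r*(r + 3)*(r + 3)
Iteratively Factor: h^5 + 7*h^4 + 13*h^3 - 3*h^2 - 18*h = (h + 2)*(h^4 + 5*h^3 + 3*h^2 - 9*h) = (h - 1)*(h + 2)*(h^3 + 6*h^2 + 9*h) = (h - 1)*(h + 2)*(h + 3)*(h^2 + 3*h) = h*(h - 1)*(h + 2)*(h + 3)*(h + 3)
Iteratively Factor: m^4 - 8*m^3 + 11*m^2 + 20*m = (m)*(m^3 - 8*m^2 + 11*m + 20) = m*(m - 5)*(m^2 - 3*m - 4) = m*(m - 5)*(m + 1)*(m - 4)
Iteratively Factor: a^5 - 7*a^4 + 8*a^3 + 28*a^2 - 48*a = (a - 4)*(a^4 - 3*a^3 - 4*a^2 + 12*a) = (a - 4)*(a + 2)*(a^3 - 5*a^2 + 6*a) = (a - 4)*(a - 3)*(a + 2)*(a^2 - 2*a) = (a - 4)*(a - 3)*(a - 2)*(a + 2)*(a)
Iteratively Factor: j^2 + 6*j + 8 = (j + 4)*(j + 2)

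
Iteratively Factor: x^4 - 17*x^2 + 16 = (x - 4)*(x^3 + 4*x^2 - x - 4) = (x - 4)*(x + 1)*(x^2 + 3*x - 4) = (x - 4)*(x + 1)*(x + 4)*(x - 1)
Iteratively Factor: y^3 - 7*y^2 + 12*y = (y)*(y^2 - 7*y + 12) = y*(y - 4)*(y - 3)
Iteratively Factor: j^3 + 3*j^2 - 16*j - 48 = (j + 4)*(j^2 - j - 12) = (j - 4)*(j + 4)*(j + 3)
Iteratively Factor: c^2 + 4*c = (c)*(c + 4)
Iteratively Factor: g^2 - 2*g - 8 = (g + 2)*(g - 4)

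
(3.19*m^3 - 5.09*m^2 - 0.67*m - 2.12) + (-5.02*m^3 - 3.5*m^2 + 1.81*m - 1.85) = -1.83*m^3 - 8.59*m^2 + 1.14*m - 3.97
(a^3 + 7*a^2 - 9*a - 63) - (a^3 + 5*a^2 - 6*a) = 2*a^2 - 3*a - 63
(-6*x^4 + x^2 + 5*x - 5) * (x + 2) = -6*x^5 - 12*x^4 + x^3 + 7*x^2 + 5*x - 10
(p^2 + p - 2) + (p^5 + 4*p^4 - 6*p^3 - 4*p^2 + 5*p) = p^5 + 4*p^4 - 6*p^3 - 3*p^2 + 6*p - 2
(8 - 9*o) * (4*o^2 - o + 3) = -36*o^3 + 41*o^2 - 35*o + 24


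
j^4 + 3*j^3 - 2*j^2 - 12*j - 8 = (j - 2)*(j + 1)*(j + 2)^2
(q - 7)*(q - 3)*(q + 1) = q^3 - 9*q^2 + 11*q + 21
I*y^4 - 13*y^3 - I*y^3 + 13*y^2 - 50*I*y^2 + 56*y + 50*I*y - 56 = (y + 2*I)*(y + 4*I)*(y + 7*I)*(I*y - I)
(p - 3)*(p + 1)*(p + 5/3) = p^3 - p^2/3 - 19*p/3 - 5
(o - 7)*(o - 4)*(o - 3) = o^3 - 14*o^2 + 61*o - 84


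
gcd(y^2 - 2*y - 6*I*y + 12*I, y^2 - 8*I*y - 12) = y - 6*I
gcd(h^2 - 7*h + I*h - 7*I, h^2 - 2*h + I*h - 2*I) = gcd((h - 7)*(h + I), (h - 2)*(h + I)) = h + I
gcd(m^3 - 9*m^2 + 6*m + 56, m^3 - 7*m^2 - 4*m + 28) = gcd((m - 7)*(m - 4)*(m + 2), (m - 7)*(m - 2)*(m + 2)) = m^2 - 5*m - 14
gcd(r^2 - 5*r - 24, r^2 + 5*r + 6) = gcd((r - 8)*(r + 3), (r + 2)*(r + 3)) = r + 3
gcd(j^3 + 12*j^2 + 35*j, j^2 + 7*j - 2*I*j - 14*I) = j + 7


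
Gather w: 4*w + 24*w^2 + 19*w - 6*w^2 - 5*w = 18*w^2 + 18*w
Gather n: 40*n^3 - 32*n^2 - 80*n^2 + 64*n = 40*n^3 - 112*n^2 + 64*n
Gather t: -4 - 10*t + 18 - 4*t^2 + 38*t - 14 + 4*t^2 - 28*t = 0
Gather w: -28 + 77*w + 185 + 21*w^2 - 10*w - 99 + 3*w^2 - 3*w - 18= 24*w^2 + 64*w + 40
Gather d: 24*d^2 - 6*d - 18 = 24*d^2 - 6*d - 18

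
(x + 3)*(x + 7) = x^2 + 10*x + 21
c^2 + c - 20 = (c - 4)*(c + 5)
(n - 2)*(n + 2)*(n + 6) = n^3 + 6*n^2 - 4*n - 24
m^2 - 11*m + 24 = (m - 8)*(m - 3)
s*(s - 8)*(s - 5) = s^3 - 13*s^2 + 40*s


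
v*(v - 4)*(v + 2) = v^3 - 2*v^2 - 8*v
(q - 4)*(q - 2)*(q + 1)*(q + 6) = q^4 + q^3 - 28*q^2 + 20*q + 48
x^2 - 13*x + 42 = (x - 7)*(x - 6)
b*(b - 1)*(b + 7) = b^3 + 6*b^2 - 7*b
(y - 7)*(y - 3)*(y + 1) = y^3 - 9*y^2 + 11*y + 21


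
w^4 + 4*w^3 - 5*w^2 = w^2*(w - 1)*(w + 5)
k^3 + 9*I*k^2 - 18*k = k*(k + 3*I)*(k + 6*I)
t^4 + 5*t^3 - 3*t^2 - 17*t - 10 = (t - 2)*(t + 1)^2*(t + 5)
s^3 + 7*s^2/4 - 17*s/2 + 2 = (s - 2)*(s - 1/4)*(s + 4)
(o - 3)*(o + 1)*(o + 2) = o^3 - 7*o - 6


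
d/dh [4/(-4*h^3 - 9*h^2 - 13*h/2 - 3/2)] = 8*(24*h^2 + 36*h + 13)/(8*h^3 + 18*h^2 + 13*h + 3)^2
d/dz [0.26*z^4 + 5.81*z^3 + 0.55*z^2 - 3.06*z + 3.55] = 1.04*z^3 + 17.43*z^2 + 1.1*z - 3.06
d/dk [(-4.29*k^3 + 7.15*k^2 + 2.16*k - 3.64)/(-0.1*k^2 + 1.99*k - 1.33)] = (0.429*k^4 - 17.0742*k^3 + 31.5616*k^2 - 19.747*k + 4.3708)/(0.01*k^4 - 0.398*k^3 + 4.2261*k^2 - 5.2934*k + 1.7689)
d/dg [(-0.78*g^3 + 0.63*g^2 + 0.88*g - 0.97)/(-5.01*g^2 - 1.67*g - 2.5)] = (3.9078*g^4 + 2.6052*g^3 + 9.2067*g^2 - 12.8694*g - 3.8199)/(25.1001*g^4 + 16.7334*g^3 + 27.8389*g^2 + 8.35*g + 6.25)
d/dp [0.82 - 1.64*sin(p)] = -1.64*cos(p)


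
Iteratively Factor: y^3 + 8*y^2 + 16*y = (y)*(y^2 + 8*y + 16) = y*(y + 4)*(y + 4)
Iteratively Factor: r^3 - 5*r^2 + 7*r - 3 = (r - 3)*(r^2 - 2*r + 1) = (r - 3)*(r - 1)*(r - 1)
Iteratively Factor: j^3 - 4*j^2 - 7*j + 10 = (j - 1)*(j^2 - 3*j - 10) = (j - 1)*(j + 2)*(j - 5)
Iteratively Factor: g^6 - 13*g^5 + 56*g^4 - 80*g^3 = (g)*(g^5 - 13*g^4 + 56*g^3 - 80*g^2) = g^2*(g^4 - 13*g^3 + 56*g^2 - 80*g) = g^2*(g - 4)*(g^3 - 9*g^2 + 20*g) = g^2*(g - 4)^2*(g^2 - 5*g) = g^3*(g - 4)^2*(g - 5)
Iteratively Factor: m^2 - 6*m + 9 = (m - 3)*(m - 3)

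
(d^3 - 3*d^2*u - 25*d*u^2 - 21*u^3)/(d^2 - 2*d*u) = (d^3 - 3*d^2*u - 25*d*u^2 - 21*u^3)/(d*(d - 2*u))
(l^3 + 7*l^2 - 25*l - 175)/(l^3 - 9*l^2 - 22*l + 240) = (l^2 + 2*l - 35)/(l^2 - 14*l + 48)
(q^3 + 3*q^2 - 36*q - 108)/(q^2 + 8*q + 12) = (q^2 - 3*q - 18)/(q + 2)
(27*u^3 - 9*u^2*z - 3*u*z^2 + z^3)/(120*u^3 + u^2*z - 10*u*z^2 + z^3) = (9*u^2 - 6*u*z + z^2)/(40*u^2 - 13*u*z + z^2)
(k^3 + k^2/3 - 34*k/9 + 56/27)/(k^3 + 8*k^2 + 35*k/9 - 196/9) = (k - 2/3)/(k + 7)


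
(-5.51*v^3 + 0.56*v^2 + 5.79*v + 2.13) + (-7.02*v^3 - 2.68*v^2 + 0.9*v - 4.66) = -12.53*v^3 - 2.12*v^2 + 6.69*v - 2.53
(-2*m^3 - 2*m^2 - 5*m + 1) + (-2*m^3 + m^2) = -4*m^3 - m^2 - 5*m + 1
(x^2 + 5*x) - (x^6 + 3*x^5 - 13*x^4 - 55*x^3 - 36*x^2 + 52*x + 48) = -x^6 - 3*x^5 + 13*x^4 + 55*x^3 + 37*x^2 - 47*x - 48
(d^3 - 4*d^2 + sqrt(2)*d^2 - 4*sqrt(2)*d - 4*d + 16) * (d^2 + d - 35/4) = d^5 - 3*d^4 + sqrt(2)*d^4 - 67*d^3/4 - 3*sqrt(2)*d^3 - 51*sqrt(2)*d^2/4 + 47*d^2 + 35*sqrt(2)*d + 51*d - 140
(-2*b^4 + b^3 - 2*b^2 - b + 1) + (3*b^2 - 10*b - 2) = -2*b^4 + b^3 + b^2 - 11*b - 1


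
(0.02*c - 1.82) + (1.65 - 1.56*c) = -1.54*c - 0.17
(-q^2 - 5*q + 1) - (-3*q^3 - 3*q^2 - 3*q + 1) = 3*q^3 + 2*q^2 - 2*q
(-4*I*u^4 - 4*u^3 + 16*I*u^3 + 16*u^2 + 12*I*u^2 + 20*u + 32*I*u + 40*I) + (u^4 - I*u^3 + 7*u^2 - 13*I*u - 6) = u^4 - 4*I*u^4 - 4*u^3 + 15*I*u^3 + 23*u^2 + 12*I*u^2 + 20*u + 19*I*u - 6 + 40*I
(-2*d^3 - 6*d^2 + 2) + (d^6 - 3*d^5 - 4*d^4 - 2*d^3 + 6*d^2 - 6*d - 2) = d^6 - 3*d^5 - 4*d^4 - 4*d^3 - 6*d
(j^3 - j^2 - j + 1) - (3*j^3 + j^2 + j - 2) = -2*j^3 - 2*j^2 - 2*j + 3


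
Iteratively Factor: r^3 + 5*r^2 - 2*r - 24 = (r + 4)*(r^2 + r - 6) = (r + 3)*(r + 4)*(r - 2)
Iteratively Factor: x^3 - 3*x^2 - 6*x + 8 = (x + 2)*(x^2 - 5*x + 4) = (x - 4)*(x + 2)*(x - 1)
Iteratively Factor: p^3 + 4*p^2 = (p)*(p^2 + 4*p) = p^2*(p + 4)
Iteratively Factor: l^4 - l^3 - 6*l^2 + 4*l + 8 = (l + 1)*(l^3 - 2*l^2 - 4*l + 8) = (l - 2)*(l + 1)*(l^2 - 4) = (l - 2)^2*(l + 1)*(l + 2)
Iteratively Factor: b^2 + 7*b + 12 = (b + 4)*(b + 3)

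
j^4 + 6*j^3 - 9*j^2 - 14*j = j*(j - 2)*(j + 1)*(j + 7)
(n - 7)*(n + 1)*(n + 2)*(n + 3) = n^4 - n^3 - 31*n^2 - 71*n - 42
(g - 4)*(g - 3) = g^2 - 7*g + 12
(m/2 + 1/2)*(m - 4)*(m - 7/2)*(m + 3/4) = m^4/2 - 23*m^3/8 + 13*m^2/16 + 151*m/16 + 21/4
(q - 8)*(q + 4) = q^2 - 4*q - 32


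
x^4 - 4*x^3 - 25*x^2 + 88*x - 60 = (x - 6)*(x - 2)*(x - 1)*(x + 5)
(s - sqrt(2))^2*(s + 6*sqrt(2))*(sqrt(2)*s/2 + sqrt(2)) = sqrt(2)*s^4/2 + sqrt(2)*s^3 + 4*s^3 - 11*sqrt(2)*s^2 + 8*s^2 - 22*sqrt(2)*s + 12*s + 24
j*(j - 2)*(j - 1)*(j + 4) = j^4 + j^3 - 10*j^2 + 8*j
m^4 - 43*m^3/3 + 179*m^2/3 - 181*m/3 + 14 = (m - 7)*(m - 6)*(m - 1)*(m - 1/3)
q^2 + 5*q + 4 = (q + 1)*(q + 4)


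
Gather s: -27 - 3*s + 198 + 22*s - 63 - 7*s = 12*s + 108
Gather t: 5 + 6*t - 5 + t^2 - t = t^2 + 5*t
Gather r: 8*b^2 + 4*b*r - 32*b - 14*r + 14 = 8*b^2 - 32*b + r*(4*b - 14) + 14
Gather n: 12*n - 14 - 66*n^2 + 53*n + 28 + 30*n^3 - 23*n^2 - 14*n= 30*n^3 - 89*n^2 + 51*n + 14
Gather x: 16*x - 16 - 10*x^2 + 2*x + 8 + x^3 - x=x^3 - 10*x^2 + 17*x - 8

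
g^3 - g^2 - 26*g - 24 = (g - 6)*(g + 1)*(g + 4)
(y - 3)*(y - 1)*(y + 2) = y^3 - 2*y^2 - 5*y + 6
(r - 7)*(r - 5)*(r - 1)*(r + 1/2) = r^4 - 25*r^3/2 + 81*r^2/2 - 23*r/2 - 35/2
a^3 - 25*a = a*(a - 5)*(a + 5)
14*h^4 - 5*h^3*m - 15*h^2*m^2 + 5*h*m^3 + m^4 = (-2*h + m)*(-h + m)*(h + m)*(7*h + m)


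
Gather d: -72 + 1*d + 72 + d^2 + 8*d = d^2 + 9*d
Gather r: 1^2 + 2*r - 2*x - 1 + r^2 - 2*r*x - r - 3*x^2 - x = r^2 + r*(1 - 2*x) - 3*x^2 - 3*x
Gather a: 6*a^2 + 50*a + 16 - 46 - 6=6*a^2 + 50*a - 36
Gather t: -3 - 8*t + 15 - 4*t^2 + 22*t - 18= -4*t^2 + 14*t - 6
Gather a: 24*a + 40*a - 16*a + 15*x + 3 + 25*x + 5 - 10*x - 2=48*a + 30*x + 6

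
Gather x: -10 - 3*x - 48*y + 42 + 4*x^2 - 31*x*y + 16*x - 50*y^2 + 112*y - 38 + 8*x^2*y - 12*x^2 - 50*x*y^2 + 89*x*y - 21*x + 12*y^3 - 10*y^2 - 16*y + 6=x^2*(8*y - 8) + x*(-50*y^2 + 58*y - 8) + 12*y^3 - 60*y^2 + 48*y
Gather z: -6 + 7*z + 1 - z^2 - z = -z^2 + 6*z - 5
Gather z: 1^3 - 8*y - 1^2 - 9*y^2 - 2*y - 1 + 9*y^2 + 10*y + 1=0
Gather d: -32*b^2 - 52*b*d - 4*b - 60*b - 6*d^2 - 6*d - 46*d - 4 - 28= -32*b^2 - 64*b - 6*d^2 + d*(-52*b - 52) - 32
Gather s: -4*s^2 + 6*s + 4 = -4*s^2 + 6*s + 4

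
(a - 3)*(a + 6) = a^2 + 3*a - 18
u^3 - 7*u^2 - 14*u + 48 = (u - 8)*(u - 2)*(u + 3)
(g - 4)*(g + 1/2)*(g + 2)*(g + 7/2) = g^4 + 2*g^3 - 57*g^2/4 - 71*g/2 - 14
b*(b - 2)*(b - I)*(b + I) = b^4 - 2*b^3 + b^2 - 2*b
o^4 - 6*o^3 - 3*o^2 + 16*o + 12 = (o - 6)*(o - 2)*(o + 1)^2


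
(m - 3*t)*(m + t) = m^2 - 2*m*t - 3*t^2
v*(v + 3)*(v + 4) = v^3 + 7*v^2 + 12*v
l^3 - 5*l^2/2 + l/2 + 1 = (l - 2)*(l - 1)*(l + 1/2)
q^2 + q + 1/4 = (q + 1/2)^2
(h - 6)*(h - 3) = h^2 - 9*h + 18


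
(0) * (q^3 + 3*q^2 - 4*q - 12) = 0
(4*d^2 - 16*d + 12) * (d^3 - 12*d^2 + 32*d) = 4*d^5 - 64*d^4 + 332*d^3 - 656*d^2 + 384*d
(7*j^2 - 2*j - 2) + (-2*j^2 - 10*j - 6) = 5*j^2 - 12*j - 8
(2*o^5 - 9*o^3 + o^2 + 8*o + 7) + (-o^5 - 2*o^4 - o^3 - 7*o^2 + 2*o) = o^5 - 2*o^4 - 10*o^3 - 6*o^2 + 10*o + 7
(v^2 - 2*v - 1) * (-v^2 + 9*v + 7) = -v^4 + 11*v^3 - 10*v^2 - 23*v - 7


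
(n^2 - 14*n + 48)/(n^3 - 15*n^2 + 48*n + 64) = (n - 6)/(n^2 - 7*n - 8)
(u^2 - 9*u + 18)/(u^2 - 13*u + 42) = (u - 3)/(u - 7)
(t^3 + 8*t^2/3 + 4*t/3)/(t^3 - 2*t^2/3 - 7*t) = (3*t^2 + 8*t + 4)/(3*t^2 - 2*t - 21)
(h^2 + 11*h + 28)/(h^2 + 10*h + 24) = (h + 7)/(h + 6)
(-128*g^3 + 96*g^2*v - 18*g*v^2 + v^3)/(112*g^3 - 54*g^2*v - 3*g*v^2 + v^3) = (-8*g + v)/(7*g + v)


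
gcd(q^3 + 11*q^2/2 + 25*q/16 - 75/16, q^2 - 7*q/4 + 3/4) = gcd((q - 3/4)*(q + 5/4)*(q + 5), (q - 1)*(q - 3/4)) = q - 3/4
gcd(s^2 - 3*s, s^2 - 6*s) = s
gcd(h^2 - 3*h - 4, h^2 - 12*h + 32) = h - 4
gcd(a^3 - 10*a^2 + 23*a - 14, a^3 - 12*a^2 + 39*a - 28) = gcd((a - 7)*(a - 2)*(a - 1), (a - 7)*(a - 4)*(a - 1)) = a^2 - 8*a + 7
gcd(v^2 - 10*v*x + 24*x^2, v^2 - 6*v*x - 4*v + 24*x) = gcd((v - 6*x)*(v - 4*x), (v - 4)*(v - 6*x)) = -v + 6*x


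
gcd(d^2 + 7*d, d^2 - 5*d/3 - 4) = 1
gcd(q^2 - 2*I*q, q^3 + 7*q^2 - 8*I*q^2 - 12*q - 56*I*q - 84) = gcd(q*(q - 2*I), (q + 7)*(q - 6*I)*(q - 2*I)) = q - 2*I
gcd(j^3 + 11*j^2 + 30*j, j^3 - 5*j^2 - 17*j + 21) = 1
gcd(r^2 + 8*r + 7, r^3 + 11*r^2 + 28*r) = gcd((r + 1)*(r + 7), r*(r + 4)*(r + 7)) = r + 7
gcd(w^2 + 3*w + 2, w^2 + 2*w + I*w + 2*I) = w + 2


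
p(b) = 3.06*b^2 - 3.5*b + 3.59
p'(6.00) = 33.22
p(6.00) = 92.75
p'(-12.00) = -76.94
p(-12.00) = 486.23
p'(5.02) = 27.22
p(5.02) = 63.13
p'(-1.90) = -15.13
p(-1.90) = 21.29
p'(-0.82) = -8.52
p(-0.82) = 8.52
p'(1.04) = 2.86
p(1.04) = 3.26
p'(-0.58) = -7.05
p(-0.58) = 6.65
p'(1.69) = 6.84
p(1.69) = 6.41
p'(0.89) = 1.95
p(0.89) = 2.90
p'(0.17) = -2.46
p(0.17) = 3.08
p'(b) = 6.12*b - 3.5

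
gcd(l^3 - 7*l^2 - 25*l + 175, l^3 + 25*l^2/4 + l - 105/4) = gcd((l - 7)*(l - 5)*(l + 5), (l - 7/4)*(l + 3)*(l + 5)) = l + 5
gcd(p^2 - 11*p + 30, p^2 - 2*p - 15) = p - 5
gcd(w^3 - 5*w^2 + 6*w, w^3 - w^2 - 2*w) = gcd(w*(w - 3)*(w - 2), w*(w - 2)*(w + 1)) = w^2 - 2*w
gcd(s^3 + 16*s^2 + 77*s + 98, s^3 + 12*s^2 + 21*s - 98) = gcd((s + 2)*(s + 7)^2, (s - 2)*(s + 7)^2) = s^2 + 14*s + 49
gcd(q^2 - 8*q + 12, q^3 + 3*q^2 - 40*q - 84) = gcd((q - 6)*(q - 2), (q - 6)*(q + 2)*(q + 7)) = q - 6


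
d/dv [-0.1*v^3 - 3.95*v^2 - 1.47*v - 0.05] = -0.3*v^2 - 7.9*v - 1.47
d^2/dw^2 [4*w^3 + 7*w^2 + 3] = 24*w + 14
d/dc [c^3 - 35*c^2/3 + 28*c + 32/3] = 3*c^2 - 70*c/3 + 28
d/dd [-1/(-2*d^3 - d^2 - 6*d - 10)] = 2*(-3*d^2 - d - 3)/(2*d^3 + d^2 + 6*d + 10)^2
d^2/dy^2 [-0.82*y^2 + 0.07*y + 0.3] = -1.64000000000000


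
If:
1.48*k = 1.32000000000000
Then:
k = 0.89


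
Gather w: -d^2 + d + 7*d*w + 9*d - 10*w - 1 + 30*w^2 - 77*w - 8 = -d^2 + 10*d + 30*w^2 + w*(7*d - 87) - 9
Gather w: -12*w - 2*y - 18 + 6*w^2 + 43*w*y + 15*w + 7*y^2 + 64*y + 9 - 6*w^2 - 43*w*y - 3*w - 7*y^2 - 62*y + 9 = 0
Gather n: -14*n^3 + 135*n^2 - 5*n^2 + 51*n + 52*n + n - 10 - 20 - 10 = -14*n^3 + 130*n^2 + 104*n - 40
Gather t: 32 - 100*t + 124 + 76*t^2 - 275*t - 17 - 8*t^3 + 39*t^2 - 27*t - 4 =-8*t^3 + 115*t^2 - 402*t + 135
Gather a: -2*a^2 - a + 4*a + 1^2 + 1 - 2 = -2*a^2 + 3*a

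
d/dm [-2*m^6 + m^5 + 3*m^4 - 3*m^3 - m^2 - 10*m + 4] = -12*m^5 + 5*m^4 + 12*m^3 - 9*m^2 - 2*m - 10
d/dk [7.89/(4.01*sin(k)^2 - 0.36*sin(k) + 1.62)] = (2.8404 - 63.2778*sin(k))*cos(k)/(4.01*sin(k)^2 - 0.36*sin(k) + 1.62)^2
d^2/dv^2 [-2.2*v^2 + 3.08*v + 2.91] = -4.40000000000000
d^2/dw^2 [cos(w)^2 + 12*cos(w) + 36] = -12*cos(w) - 2*cos(2*w)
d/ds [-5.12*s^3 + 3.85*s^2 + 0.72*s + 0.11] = -15.36*s^2 + 7.7*s + 0.72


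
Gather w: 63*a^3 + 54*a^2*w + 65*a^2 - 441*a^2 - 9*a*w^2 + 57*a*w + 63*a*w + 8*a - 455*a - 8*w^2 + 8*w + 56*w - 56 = 63*a^3 - 376*a^2 - 447*a + w^2*(-9*a - 8) + w*(54*a^2 + 120*a + 64) - 56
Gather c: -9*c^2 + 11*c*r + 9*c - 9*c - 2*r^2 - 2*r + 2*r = -9*c^2 + 11*c*r - 2*r^2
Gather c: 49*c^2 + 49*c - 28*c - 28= 49*c^2 + 21*c - 28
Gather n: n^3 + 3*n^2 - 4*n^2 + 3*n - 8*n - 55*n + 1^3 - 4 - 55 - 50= n^3 - n^2 - 60*n - 108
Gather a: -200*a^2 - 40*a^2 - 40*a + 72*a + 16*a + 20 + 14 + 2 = -240*a^2 + 48*a + 36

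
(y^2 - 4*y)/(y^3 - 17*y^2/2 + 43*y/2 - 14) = 2*y/(2*y^2 - 9*y + 7)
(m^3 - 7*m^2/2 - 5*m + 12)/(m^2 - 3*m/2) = m - 2 - 8/m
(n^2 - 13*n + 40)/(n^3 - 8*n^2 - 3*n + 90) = (n - 8)/(n^2 - 3*n - 18)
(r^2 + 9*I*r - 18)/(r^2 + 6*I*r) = (r + 3*I)/r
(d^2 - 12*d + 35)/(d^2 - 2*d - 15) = (d - 7)/(d + 3)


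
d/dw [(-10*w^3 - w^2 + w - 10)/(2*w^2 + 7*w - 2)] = (-20*w^4 - 140*w^3 + 51*w^2 + 44*w + 68)/(4*w^4 + 28*w^3 + 41*w^2 - 28*w + 4)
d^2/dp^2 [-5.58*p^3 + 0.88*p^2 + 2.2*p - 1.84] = 1.76 - 33.48*p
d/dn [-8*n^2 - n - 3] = -16*n - 1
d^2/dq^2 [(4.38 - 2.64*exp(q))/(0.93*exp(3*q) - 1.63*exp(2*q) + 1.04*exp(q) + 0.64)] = (-9.13334399999999*exp(6*q) + 46.100286*exp(5*q) - 69.836646*exp(4*q) + 70.973496*exp(3*q) - 62.262*exp(2*q) + 24.771456*exp(q) - 3.996672)*exp(q)/(0.804357*exp(9*q) - 4.229361*exp(8*q) + 10.111239*exp(7*q) - 12.129355*exp(6*q) + 5.486136*exp(5*q) + 3.526272*exp(4*q) - 4.24192*exp(3*q) + 0.0737280000000005*exp(2*q) + 1.277952*exp(q) + 0.262144)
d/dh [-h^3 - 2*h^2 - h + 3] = -3*h^2 - 4*h - 1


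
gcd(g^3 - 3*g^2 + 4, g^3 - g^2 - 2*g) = g^2 - g - 2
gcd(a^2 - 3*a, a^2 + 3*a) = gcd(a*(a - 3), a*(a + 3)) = a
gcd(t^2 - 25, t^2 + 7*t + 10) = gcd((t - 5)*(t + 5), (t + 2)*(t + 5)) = t + 5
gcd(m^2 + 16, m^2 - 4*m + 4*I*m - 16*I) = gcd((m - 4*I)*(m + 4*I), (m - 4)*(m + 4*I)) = m + 4*I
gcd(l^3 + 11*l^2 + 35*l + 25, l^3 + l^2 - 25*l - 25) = l^2 + 6*l + 5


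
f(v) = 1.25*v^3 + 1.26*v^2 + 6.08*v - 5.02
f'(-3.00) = 32.27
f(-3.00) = -45.67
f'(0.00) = 6.08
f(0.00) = -5.02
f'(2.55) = 36.89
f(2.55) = 39.40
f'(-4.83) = 81.39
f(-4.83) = -145.84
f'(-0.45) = 5.71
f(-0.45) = -7.61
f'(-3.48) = 42.72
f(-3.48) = -63.60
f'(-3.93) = 54.09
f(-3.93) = -85.33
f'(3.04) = 48.40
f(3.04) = 60.23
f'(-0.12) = 5.83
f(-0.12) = -5.73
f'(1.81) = 22.93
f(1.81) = 17.52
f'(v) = 3.75*v^2 + 2.52*v + 6.08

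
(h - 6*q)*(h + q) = h^2 - 5*h*q - 6*q^2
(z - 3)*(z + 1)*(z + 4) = z^3 + 2*z^2 - 11*z - 12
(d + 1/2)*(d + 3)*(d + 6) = d^3 + 19*d^2/2 + 45*d/2 + 9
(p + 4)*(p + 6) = p^2 + 10*p + 24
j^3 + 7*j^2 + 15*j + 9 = (j + 1)*(j + 3)^2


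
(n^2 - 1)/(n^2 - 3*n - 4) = (n - 1)/(n - 4)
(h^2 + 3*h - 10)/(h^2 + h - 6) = (h + 5)/(h + 3)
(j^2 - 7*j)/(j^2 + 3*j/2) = 2*(j - 7)/(2*j + 3)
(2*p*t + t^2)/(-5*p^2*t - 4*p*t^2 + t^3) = (-2*p - t)/(5*p^2 + 4*p*t - t^2)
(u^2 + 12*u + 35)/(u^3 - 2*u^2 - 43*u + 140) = (u + 5)/(u^2 - 9*u + 20)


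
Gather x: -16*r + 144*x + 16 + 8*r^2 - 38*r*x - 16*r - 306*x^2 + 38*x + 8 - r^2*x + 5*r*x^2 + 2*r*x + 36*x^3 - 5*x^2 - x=8*r^2 - 32*r + 36*x^3 + x^2*(5*r - 311) + x*(-r^2 - 36*r + 181) + 24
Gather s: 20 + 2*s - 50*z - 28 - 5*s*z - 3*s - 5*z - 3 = s*(-5*z - 1) - 55*z - 11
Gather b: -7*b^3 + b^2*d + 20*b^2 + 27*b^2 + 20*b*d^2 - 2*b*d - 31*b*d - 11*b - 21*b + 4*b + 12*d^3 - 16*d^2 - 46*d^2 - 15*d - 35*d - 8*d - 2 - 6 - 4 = -7*b^3 + b^2*(d + 47) + b*(20*d^2 - 33*d - 28) + 12*d^3 - 62*d^2 - 58*d - 12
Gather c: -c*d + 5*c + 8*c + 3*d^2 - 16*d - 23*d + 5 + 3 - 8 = c*(13 - d) + 3*d^2 - 39*d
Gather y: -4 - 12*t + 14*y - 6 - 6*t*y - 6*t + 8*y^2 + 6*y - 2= -18*t + 8*y^2 + y*(20 - 6*t) - 12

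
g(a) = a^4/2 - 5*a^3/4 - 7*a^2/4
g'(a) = 2*a^3 - 15*a^2/4 - 7*a/2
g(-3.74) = 138.74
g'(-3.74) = -143.99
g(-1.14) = 0.42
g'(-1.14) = -3.85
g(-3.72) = 135.88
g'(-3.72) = -141.83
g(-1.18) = 0.59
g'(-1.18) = -4.38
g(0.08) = -0.01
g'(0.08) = -0.30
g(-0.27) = -0.10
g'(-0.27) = 0.63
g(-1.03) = 0.07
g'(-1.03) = -2.56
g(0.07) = -0.01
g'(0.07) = -0.26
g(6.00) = 315.00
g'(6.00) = 276.00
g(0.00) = 0.00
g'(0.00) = 0.00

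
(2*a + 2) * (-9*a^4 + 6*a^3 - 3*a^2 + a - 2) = -18*a^5 - 6*a^4 + 6*a^3 - 4*a^2 - 2*a - 4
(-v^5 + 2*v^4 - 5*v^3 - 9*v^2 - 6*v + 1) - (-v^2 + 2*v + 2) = -v^5 + 2*v^4 - 5*v^3 - 8*v^2 - 8*v - 1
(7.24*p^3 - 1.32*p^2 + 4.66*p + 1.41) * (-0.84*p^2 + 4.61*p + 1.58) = -6.0816*p^5 + 34.4852*p^4 + 1.4396*p^3 + 18.2126*p^2 + 13.8629*p + 2.2278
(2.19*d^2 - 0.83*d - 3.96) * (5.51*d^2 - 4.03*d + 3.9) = 12.0669*d^4 - 13.399*d^3 - 9.9337*d^2 + 12.7218*d - 15.444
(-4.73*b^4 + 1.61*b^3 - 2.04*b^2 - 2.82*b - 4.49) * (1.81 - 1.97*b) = 9.3181*b^5 - 11.733*b^4 + 6.9329*b^3 + 1.863*b^2 + 3.7411*b - 8.1269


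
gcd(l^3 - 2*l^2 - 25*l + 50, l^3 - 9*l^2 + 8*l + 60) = l - 5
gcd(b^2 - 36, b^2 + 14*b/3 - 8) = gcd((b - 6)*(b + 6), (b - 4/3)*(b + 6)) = b + 6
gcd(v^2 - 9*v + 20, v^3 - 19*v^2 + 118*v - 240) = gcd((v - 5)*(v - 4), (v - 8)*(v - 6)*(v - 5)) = v - 5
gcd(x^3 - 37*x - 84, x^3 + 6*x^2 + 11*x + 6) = x + 3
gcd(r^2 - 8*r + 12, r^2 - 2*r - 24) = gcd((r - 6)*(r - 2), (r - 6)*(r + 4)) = r - 6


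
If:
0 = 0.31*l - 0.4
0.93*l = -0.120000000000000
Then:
No Solution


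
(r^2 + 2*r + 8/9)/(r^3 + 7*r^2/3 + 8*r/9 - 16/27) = 3*(3*r + 2)/(9*r^2 + 9*r - 4)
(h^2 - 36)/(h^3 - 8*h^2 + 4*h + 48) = (h + 6)/(h^2 - 2*h - 8)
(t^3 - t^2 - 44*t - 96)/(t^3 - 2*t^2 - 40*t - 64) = (t + 3)/(t + 2)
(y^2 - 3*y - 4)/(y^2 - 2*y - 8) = (y + 1)/(y + 2)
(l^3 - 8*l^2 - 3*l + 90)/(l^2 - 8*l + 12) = (l^2 - 2*l - 15)/(l - 2)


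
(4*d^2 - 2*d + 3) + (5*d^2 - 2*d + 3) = 9*d^2 - 4*d + 6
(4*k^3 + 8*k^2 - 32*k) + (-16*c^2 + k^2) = -16*c^2 + 4*k^3 + 9*k^2 - 32*k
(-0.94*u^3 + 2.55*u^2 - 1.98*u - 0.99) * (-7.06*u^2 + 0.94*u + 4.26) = 6.6364*u^5 - 18.8866*u^4 + 12.3714*u^3 + 15.9912*u^2 - 9.3654*u - 4.2174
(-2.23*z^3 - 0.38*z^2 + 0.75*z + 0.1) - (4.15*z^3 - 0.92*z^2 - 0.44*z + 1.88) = -6.38*z^3 + 0.54*z^2 + 1.19*z - 1.78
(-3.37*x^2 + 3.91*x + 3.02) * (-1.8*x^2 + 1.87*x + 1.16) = 6.066*x^4 - 13.3399*x^3 - 2.0335*x^2 + 10.183*x + 3.5032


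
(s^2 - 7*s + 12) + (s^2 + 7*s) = 2*s^2 + 12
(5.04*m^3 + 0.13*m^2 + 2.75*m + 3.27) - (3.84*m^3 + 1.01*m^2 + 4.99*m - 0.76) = 1.2*m^3 - 0.88*m^2 - 2.24*m + 4.03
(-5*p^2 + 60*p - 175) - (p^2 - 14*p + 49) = -6*p^2 + 74*p - 224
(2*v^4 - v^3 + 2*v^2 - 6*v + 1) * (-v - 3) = -2*v^5 - 5*v^4 + v^3 + 17*v - 3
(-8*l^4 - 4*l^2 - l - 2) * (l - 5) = -8*l^5 + 40*l^4 - 4*l^3 + 19*l^2 + 3*l + 10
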